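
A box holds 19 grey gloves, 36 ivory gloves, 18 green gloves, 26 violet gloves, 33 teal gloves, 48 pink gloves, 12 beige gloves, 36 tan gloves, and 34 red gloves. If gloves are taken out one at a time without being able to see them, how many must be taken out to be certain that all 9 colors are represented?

The hardest color to obtain is beige: we could draw every other glove first — 262 − 12 = 250 gloves — without a single beige one.
The next draw must be beige, so 250 + 1 = 251.

251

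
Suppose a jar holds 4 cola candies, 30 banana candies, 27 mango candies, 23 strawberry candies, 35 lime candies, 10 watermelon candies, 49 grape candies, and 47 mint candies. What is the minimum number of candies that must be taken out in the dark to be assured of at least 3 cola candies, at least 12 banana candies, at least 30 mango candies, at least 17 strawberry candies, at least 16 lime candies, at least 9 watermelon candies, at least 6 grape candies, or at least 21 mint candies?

105

The worst case stops just short of every target: 2 cola, 11 banana, all 27 mango, 16 strawberry, 15 lime, 8 watermelon, 5 grape, 20 mint — 2 + 11 + 27 + 16 + 15 + 8 + 5 + 20 = 104 candies.
One more candy must push some flavor to its target, so 104 + 1 = 105.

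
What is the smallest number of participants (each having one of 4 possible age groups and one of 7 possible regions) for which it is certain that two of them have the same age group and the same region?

29

There are 4 × 7 = 28 (age group, region) combinations acting as pigeonholes.
With 28 participants we could place one in each, avoiding any repeat.
One more forces some (age group, region) pair to hold 2, so 28 + 1 = 29.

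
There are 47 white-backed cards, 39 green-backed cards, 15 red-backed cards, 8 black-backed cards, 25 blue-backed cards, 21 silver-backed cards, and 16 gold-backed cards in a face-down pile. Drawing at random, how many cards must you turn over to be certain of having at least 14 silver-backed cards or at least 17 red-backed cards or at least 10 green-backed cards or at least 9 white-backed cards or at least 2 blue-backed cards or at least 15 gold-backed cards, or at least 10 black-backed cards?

The worst case stops just short of every target: 8 white-backed, 9 green-backed, all 15 red-backed, all 8 black-backed, 1 blue-backed, 13 silver-backed, 14 gold-backed — 8 + 9 + 15 + 8 + 1 + 13 + 14 = 68 cards.
One more card must push some back color to its target, so 68 + 1 = 69.

69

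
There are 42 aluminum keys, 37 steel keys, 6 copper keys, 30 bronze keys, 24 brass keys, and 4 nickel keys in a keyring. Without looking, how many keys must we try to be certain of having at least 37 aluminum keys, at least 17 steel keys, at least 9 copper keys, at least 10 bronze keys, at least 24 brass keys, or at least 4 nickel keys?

The worst case stops just short of every target: 36 aluminum, 16 steel, all 6 copper, 9 bronze, 23 brass, 3 nickel — 36 + 16 + 6 + 9 + 23 + 3 = 93 keys.
One more key must push some type to its target, so 93 + 1 = 94.

94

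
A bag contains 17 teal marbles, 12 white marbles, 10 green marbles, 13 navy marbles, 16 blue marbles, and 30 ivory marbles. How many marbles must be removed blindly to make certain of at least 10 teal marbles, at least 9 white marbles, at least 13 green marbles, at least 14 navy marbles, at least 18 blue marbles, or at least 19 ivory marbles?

75

The worst case stops just short of every target: 9 teal, 8 white, all 10 green, 13 navy, all 16 blue, 18 ivory — 9 + 8 + 10 + 13 + 16 + 18 = 74 marbles.
One more marble must push some color to its target, so 74 + 1 = 75.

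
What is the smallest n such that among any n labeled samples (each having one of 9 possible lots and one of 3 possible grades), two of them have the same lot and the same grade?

There are 9 × 3 = 27 (lot, grade) combinations acting as pigeonholes.
With 27 labeled samples we could place one in each, avoiding any repeat.
One more forces some (lot, grade) pair to hold 2, so 27 + 1 = 28.

28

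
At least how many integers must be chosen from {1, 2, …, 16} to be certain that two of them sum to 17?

Partition {1, …, 16} into 8 pairs: {1,16}, {2,15}, …, {8,9}.
Choosing 8 integers — say the integers 1 through 8 — takes one from each pair and avoids the property.
Choosing 9 forces two into the same pair by pigeonhole, and those sum to 17. So 9.

9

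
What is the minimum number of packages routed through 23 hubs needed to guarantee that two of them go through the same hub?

24

There are 23 hubs acting as pigeonholes.
With 23 packages we could place one in each, avoiding any repeat.
One more forces some class to hold 2, so 23 + 1 = 24.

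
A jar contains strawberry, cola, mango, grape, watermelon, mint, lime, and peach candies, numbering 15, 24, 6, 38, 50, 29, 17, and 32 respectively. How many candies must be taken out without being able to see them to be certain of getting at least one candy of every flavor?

206

The hardest flavor to obtain is mango: we could draw every other candy first — 211 − 6 = 205 candies — without a single mango one.
The next draw must be mango, so 205 + 1 = 206.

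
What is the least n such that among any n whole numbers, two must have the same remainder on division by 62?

63

Two integers differ by a multiple of 62 exactly when they share a remainder mod 62.
There are 62 residue classes mod 62, so 62 integers can all lie in distinct classes.
One more integer must repeat a residue, giving a difference divisible by 62. So n = 62 + 1 = 63.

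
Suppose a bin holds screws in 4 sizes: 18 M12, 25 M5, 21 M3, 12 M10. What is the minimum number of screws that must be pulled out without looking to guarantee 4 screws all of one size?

13

The worst case takes 3 screws of each size without reaching 4 of any: 4 × 3 = 12.
The next screw must bring some size to 4, so 12 + 1 = 13.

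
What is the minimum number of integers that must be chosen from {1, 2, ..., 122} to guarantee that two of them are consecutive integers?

Partition {1, …, 122} into 61 pairs: {1,2}, {3,4}, …, {121,122}.
Choosing 61 integers — say the 61 even numbers 2, 4, …, 122 — takes one from each pair and avoids the property.
Choosing 62 forces two into the same pair by pigeonhole, and those are consecutive. So 62.

62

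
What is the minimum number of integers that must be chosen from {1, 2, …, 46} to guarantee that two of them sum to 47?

Partition {1, …, 46} into 23 pairs: {1,46}, {2,45}, …, {23,24}.
Choosing 23 integers — say the integers 1 through 23 — takes one from each pair and avoids the property.
Choosing 24 forces two into the same pair by pigeonhole, and those sum to 47. So 24.

24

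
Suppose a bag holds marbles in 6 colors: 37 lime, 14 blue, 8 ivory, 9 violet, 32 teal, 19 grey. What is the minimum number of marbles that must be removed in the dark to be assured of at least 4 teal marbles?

91

The worst case draws every non-teal marble first: 37 + 14 + 8 + 9 + 19 = 87.
The next 4 draws are then forced to be teal, giving 87 + 4 = 91.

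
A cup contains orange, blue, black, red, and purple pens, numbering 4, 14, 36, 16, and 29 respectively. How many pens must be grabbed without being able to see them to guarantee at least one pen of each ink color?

The hardest ink color to obtain is orange: we could draw every other pen first — 99 − 4 = 95 pens — without a single orange one.
The next draw must be orange, so 95 + 1 = 96.

96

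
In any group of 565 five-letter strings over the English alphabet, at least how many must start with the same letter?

22

If each of the 26 possible first letters held at most 21, the total would be at most 26 × 21 = 546 < 565, a contradiction.
So at least one holds ⌈565/26⌉ = 22.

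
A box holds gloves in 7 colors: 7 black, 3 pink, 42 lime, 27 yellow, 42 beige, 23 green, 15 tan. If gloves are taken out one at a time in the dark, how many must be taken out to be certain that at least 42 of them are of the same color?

Treat the 7 colors as pigeonholes.
In the worst case we take at most 41 of each color, but all 7 black, all 3 pink, all 27 yellow, all 23 green, and all 15 tan (fewer than 41), giving 7 + 3 + 41 + 27 + 41 + 23 + 15 = 157.
One more glove then forces some color to 42, so 157 + 1 = 158.

158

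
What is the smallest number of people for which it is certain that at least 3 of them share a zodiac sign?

There are 12 zodiac signs acting as pigeonholes.
With 12 × 2 = 24 people we could place exactly 2 in each, with no class reaching 3.
One more forces some class to hold 3, so 24 + 1 = 25.

25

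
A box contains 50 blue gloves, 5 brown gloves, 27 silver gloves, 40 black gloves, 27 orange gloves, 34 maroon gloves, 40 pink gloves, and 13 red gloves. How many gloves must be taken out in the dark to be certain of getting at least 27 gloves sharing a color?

175

In the worst case we take at most 26 of each color, but all 5 brown and all 13 red (fewer than 26), giving 26 + 5 + 26 + 26 + 26 + 26 + 26 + 13 = 174.
One more glove then forces some color to 27, so 174 + 1 = 175.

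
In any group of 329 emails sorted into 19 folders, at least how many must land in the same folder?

If each of the 19 folders held at most 17, the total would be at most 19 × 17 = 323 < 329, a contradiction.
So at least one holds ⌈329/19⌉ = 18.

18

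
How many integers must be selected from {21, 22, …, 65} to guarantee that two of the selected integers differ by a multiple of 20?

21

Group the integers by remainder mod 20; there are 20 residue classes, each nonempty in this range.
Choosing one from each class (20 integers) avoids any shared remainder.
One more choice must repeat a class, so two differ by a multiple of 20. Hence 20 + 1 = 21.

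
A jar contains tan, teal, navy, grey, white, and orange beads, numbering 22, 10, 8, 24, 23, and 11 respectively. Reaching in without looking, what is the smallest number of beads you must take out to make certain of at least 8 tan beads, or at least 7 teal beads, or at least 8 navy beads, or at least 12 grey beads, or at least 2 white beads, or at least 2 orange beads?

The worst case stops just short of every target: 7 tan, 6 teal, 7 navy, 11 grey, 1 white, 1 orange — 7 + 6 + 7 + 11 + 1 + 1 = 33 beads.
One more bead must push some color to its target, so 33 + 1 = 34.

34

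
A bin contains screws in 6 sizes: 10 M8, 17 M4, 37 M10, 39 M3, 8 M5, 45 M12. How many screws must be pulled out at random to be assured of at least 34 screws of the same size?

In the worst case we take at most 33 of each size, but all 10 M8, all 17 M4, and all 8 M5 (fewer than 33), giving 10 + 17 + 33 + 33 + 8 + 33 = 134.
One more screw then forces some size to 34, so 134 + 1 = 135.

135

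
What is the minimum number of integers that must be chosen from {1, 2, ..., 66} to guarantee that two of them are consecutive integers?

34

Partition {1, …, 66} into 33 pairs: {1,2}, {3,4}, …, {65,66}.
Choosing 33 integers — say the 33 even numbers 2, 4, …, 66 — takes one from each pair and avoids the property.
Choosing 34 forces two into the same pair by pigeonhole, and those are consecutive. So 34.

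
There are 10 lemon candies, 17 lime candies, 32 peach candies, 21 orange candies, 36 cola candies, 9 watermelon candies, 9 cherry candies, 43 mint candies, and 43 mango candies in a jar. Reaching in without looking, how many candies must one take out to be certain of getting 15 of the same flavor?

In the worst case we take at most 14 of each flavor, but all 10 lemon, all 9 watermelon, and all 9 cherry (fewer than 14), giving 10 + 14 + 14 + 14 + 14 + 9 + 9 + 14 + 14 = 112.
One more candy then forces some flavor to 15, so 112 + 1 = 113.

113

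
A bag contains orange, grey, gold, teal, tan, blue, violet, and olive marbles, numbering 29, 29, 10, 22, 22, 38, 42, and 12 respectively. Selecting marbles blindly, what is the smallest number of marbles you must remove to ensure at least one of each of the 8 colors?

195

The hardest color to obtain is gold: we could draw every other marble first — 204 − 10 = 194 marbles — without a single gold one.
The next draw must be gold, so 194 + 1 = 195.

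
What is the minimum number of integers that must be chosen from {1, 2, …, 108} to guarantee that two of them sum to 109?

55

Partition {1, …, 108} into 54 pairs: {1,108}, {2,107}, …, {54,55}.
Choosing 54 integers — say the integers 1 through 54 — takes one from each pair and avoids the property.
Choosing 55 forces two into the same pair by pigeonhole, and those sum to 109. So 55.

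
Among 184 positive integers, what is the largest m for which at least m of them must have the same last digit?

There are 10 possible last digits, which serve as the pigeonholes.
If each of the 10 possible last digits held at most 18, the total would be at most 10 × 18 = 180 < 184, a contradiction.
So at least one holds ⌈184/10⌉ = 19.

19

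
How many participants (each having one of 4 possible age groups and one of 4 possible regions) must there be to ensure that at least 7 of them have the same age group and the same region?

There are 4 × 4 = 16 (age group, region) combinations acting as pigeonholes.
With 16 × 6 = 96 participants we could place exactly 6 in each, with no (age group, region) pair reaching 7.
One more forces some (age group, region) pair to hold 7, so 96 + 1 = 97.

97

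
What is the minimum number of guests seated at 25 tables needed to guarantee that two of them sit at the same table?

26

There are 25 tables acting as pigeonholes.
With 25 guests we could place one in each, avoiding any repeat.
One more forces some class to hold 2, so 25 + 1 = 26.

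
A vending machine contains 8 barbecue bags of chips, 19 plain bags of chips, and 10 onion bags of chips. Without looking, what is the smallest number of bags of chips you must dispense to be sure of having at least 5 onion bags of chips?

The worst case draws every non-onion bag of chips first: 8 + 19 = 27.
The next 5 draws are then forced to be onion, giving 27 + 5 = 32.

32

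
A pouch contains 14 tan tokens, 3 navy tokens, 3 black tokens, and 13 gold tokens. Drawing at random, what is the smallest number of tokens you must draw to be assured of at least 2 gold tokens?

The worst case draws every non-gold token first: 14 + 3 + 3 = 20.
The next 2 draws are then forced to be gold, giving 20 + 2 = 22.

22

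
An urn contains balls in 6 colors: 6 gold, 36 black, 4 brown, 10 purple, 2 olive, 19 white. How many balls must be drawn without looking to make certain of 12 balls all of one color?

Treat the 6 colors as pigeonholes.
In the worst case we take at most 11 of each color, but all 6 gold, all 4 brown, all 10 purple, and all 2 olive (fewer than 11), giving 6 + 11 + 4 + 10 + 2 + 11 = 44.
One more ball then forces some color to 12, so 44 + 1 = 45.

45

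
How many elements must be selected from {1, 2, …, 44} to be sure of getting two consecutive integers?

23

Partition {1, …, 44} into 22 pairs: {1,2}, {3,4}, …, {43,44}.
Choosing 22 integers — say the 22 even numbers 2, 4, …, 44 — takes one from each pair and avoids the property.
Choosing 23 forces two into the same pair by pigeonhole, and those are consecutive. So 23.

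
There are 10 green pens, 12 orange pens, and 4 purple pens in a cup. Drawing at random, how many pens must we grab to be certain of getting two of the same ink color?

The worst case takes 1 pen of each ink color without reaching 2 of any: 3 × 1 = 3.
The next pen must bring some ink color to 2, so 3 + 1 = 4.

4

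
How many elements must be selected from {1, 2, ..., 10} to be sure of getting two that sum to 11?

Partition {1, …, 10} into 5 pairs: {1,10}, {2,9}, …, {5,6}.
Choosing 5 integers — say the integers 1 through 5 — takes one from each pair and avoids the property.
Choosing 6 forces two into the same pair by pigeonhole, and those sum to 11. So 6.

6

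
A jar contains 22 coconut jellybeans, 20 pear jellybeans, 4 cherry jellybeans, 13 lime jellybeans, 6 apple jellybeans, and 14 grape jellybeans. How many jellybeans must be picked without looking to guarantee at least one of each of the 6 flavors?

76

The hardest flavor to obtain is cherry: we could draw every other jellybean first — 79 − 4 = 75 jellybeans — without a single cherry one.
The next draw must be cherry, so 75 + 1 = 76.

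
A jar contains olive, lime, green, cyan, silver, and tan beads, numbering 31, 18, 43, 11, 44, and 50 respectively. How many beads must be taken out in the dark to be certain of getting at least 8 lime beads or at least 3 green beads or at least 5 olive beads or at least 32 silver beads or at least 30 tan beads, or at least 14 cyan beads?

85

Each of the 6 colors has its own threshold; avoid all of them simultaneously.
The worst case stops just short of every target: 4 olive, 7 lime, 2 green, all 11 cyan, 31 silver, 29 tan — 4 + 7 + 2 + 11 + 31 + 29 = 84 beads.
One more bead must push some color to its target, so 84 + 1 = 85.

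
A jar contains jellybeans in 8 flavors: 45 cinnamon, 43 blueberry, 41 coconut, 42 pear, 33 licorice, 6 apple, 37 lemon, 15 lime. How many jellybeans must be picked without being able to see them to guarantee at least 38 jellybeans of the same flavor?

In the worst case we take at most 37 of each flavor, but all 33 licorice, all 6 apple, and all 15 lime (fewer than 37), giving 37 + 37 + 37 + 37 + 33 + 6 + 37 + 15 = 239.
One more jellybean then forces some flavor to 38, so 239 + 1 = 240.

240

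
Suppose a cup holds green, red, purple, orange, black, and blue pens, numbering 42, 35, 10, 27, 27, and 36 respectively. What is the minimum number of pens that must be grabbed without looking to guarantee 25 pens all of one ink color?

131

Treat the 6 ink colors as pigeonholes.
In the worst case we take at most 24 of each ink color, but all 10 purple (fewer than 24), giving 24 + 24 + 10 + 24 + 24 + 24 = 130.
One more pen then forces some ink color to 25, so 130 + 1 = 131.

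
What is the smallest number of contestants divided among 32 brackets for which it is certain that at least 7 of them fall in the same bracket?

There are 32 brackets acting as pigeonholes.
With 32 × 6 = 192 contestants we could place exactly 6 in each, with no class reaching 7.
One more forces some class to hold 7, so 192 + 1 = 193.

193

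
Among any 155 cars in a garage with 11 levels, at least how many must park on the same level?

15

The 155 cars fall into 11 levels.
If each of the 11 levels held at most 14, the total would be at most 11 × 14 = 154 < 155, a contradiction.
So at least one holds ⌈155/11⌉ = 15.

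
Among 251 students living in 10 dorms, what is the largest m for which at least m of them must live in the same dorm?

26

The 251 students fall into 10 dorms.
If each of the 10 dorms held at most 25, the total would be at most 10 × 25 = 250 < 251, a contradiction.
So at least one holds ⌈251/10⌉ = 26.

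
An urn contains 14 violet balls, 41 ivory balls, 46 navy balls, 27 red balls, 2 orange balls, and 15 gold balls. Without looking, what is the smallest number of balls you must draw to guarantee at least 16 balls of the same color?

In the worst case we take at most 15 of each color, but all 14 violet and all 2 orange (fewer than 15), giving 14 + 15 + 15 + 15 + 2 + 15 = 76.
One more ball then forces some color to 16, so 76 + 1 = 77.

77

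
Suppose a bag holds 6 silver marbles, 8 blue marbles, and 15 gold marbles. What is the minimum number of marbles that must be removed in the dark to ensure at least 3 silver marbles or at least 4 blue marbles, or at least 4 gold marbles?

9

Each of the 3 colors has its own threshold; avoid all of them simultaneously.
The worst case stops just short of every target: 2 silver, 3 blue, 3 gold — 2 + 3 + 3 = 8 marbles.
One more marble must push some color to its target, so 8 + 1 = 9.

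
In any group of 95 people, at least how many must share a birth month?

If each of the 12 months of the year held at most 7, the total would be at most 12 × 7 = 84 < 95, a contradiction.
So at least one holds ⌈95/12⌉ = 8.

8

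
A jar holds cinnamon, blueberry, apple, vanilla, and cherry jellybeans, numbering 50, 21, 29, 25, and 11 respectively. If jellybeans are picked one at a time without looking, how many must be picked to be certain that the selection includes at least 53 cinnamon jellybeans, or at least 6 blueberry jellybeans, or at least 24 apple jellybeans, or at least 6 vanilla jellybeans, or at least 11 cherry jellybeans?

Each of the 5 flavors has its own threshold; avoid all of them simultaneously.
The worst case stops just short of every target: all 50 cinnamon, 5 blueberry, 23 apple, 5 vanilla, 10 cherry — 50 + 5 + 23 + 5 + 10 = 93 jellybeans.
One more jellybean must push some flavor to its target, so 93 + 1 = 94.

94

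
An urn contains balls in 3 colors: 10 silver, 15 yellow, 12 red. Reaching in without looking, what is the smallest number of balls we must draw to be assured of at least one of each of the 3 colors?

28

The hardest color to obtain is silver: we could draw every other ball first — 37 − 10 = 27 balls — without a single silver one.
The next draw must be silver, so 27 + 1 = 28.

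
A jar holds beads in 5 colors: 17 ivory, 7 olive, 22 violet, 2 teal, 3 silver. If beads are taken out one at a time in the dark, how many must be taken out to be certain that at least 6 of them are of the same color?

21

In the worst case we take at most 5 of each color, but all 2 teal and all 3 silver (fewer than 5), giving 5 + 5 + 5 + 2 + 3 = 20.
One more bead then forces some color to 6, so 20 + 1 = 21.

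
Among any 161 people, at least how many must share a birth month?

There are 12 months of the year, which serve as the pigeonholes.
If each of the 12 months of the year held at most 13, the total would be at most 12 × 13 = 156 < 161, a contradiction.
So at least one holds ⌈161/12⌉ = 14.

14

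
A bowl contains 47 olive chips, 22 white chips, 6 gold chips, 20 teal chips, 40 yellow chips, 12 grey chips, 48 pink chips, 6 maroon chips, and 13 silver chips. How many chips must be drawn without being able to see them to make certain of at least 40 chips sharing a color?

In the worst case we take at most 39 of each color, but all 22 white, all 6 gold, all 20 teal, all 12 grey, all 6 maroon, and all 13 silver (fewer than 39), giving 39 + 22 + 6 + 20 + 39 + 12 + 39 + 6 + 13 = 196.
One more chip then forces some color to 40, so 196 + 1 = 197.

197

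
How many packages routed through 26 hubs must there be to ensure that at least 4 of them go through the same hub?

There are 26 hubs acting as pigeonholes.
With 26 × 3 = 78 packages we could place exactly 3 in each, with no class reaching 4.
One more forces some class to hold 4, so 78 + 1 = 79.

79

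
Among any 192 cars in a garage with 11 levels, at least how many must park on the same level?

18

The 192 cars fall into 11 levels.
If each of the 11 levels held at most 17, the total would be at most 11 × 17 = 187 < 192, a contradiction.
So at least one holds ⌈192/11⌉ = 18.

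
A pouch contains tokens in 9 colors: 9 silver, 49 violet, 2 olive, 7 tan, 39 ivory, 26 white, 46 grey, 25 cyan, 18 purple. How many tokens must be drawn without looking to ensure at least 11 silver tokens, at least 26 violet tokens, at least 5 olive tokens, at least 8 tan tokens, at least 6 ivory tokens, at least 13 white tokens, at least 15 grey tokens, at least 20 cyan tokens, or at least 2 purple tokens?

95

The worst case stops just short of every target: all 9 silver, 25 violet, all 2 olive, 7 tan, 5 ivory, 12 white, 14 grey, 19 cyan, 1 purple — 9 + 25 + 2 + 7 + 5 + 12 + 14 + 19 + 1 = 94 tokens.
One more token must push some color to its target, so 94 + 1 = 95.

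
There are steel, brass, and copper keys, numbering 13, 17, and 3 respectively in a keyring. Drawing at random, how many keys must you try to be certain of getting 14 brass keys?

30

The worst case draws every non-brass key first: 13 + 3 = 16.
The next 14 draws are then forced to be brass, giving 16 + 14 = 30.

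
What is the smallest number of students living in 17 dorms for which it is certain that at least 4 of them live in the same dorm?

52

There are 17 dorms acting as pigeonholes.
With 17 × 3 = 51 students we could place exactly 3 in each, with no class reaching 4.
One more forces some class to hold 4, so 51 + 1 = 52.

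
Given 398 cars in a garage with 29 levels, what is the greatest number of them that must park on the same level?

The 398 cars fall into 29 levels.
If each of the 29 levels held at most 13, the total would be at most 29 × 13 = 377 < 398, a contradiction.
So at least one holds ⌈398/29⌉ = 14.

14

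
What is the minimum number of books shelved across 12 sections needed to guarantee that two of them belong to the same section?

There are 12 sections acting as pigeonholes.
With 12 books we could place one in each, avoiding any repeat.
One more forces some class to hold 2, so 12 + 1 = 13.

13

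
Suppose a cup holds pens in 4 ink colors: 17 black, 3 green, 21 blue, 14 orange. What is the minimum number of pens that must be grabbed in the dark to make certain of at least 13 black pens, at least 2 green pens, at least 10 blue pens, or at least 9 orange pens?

Each of the 4 ink colors has its own threshold; avoid all of them simultaneously.
The worst case stops just short of every target: 12 black, 1 green, 9 blue, 8 orange — 12 + 1 + 9 + 8 = 30 pens.
One more pen must push some ink color to its target, so 30 + 1 = 31.

31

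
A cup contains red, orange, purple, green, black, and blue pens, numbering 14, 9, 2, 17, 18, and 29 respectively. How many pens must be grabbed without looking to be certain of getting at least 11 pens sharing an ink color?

52

In the worst case we take at most 10 of each ink color, but all 9 orange and all 2 purple (fewer than 10), giving 10 + 9 + 2 + 10 + 10 + 10 = 51.
One more pen then forces some ink color to 11, so 51 + 1 = 52.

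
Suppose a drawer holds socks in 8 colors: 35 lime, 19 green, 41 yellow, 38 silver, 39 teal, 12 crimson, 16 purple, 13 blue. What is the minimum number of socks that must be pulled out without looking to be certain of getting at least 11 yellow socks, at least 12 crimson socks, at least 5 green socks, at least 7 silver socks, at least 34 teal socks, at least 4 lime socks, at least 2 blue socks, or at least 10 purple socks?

78

The worst case stops just short of every target: 3 lime, 4 green, 10 yellow, 6 silver, 33 teal, 11 crimson, 9 purple, 1 blue — 3 + 4 + 10 + 6 + 33 + 11 + 9 + 1 = 77 socks.
One more sock must push some color to its target, so 77 + 1 = 78.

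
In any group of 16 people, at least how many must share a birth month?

There are 12 months of the year, which serve as the pigeonholes.
If each of the 12 months of the year held at most 1, the total would be at most 12 × 1 = 12 < 16, a contradiction.
So at least one holds ⌈16/12⌉ = 2.

2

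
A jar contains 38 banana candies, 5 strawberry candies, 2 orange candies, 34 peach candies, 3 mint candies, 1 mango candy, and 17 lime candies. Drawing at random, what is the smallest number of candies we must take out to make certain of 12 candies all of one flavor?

45

In the worst case we take at most 11 of each flavor, but all 5 strawberry, all 2 orange, all 3 mint, and all 1 mango (fewer than 11), giving 11 + 5 + 2 + 11 + 3 + 1 + 11 = 44.
One more candy then forces some flavor to 12, so 44 + 1 = 45.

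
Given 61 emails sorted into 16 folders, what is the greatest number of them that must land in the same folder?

If each of the 16 folders held at most 3, the total would be at most 16 × 3 = 48 < 61, a contradiction.
So at least one holds ⌈61/16⌉ = 4.

4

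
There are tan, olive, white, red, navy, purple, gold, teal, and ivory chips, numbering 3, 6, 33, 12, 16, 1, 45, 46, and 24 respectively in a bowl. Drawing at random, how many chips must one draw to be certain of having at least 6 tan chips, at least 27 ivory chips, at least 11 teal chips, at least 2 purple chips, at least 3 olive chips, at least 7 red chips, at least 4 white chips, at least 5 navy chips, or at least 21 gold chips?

74

The worst case stops just short of every target: all 3 tan, 2 olive, 3 white, 6 red, 4 navy, 1 purple, 20 gold, 10 teal, all 24 ivory — 3 + 2 + 3 + 6 + 4 + 1 + 20 + 10 + 24 = 73 chips.
One more chip must push some color to its target, so 73 + 1 = 74.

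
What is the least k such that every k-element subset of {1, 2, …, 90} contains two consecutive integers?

46

Partition {1, …, 90} into 45 pairs: {1,2}, {3,4}, …, {89,90}.
Choosing 45 integers — say the 45 even numbers 2, 4, …, 90 — takes one from each pair and avoids the property.
Choosing 46 forces two into the same pair by pigeonhole, and those are consecutive. So 46.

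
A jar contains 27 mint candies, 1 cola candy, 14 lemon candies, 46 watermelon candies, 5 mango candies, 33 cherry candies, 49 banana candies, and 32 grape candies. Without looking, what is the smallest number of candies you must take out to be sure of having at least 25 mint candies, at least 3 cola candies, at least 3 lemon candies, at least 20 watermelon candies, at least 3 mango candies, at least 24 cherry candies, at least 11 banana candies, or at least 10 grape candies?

The worst case stops just short of every target: 24 mint, all 1 cola, 2 lemon, 19 watermelon, 2 mango, 23 cherry, 10 banana, 9 grape — 24 + 1 + 2 + 19 + 2 + 23 + 10 + 9 = 90 candies.
One more candy must push some flavor to its target, so 90 + 1 = 91.

91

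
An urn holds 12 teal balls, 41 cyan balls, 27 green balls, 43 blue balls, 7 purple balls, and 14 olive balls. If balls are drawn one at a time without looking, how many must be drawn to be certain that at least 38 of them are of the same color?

In the worst case we take at most 37 of each color, but all 12 teal, all 27 green, all 7 purple, and all 14 olive (fewer than 37), giving 12 + 37 + 27 + 37 + 7 + 14 = 134.
One more ball then forces some color to 38, so 134 + 1 = 135.

135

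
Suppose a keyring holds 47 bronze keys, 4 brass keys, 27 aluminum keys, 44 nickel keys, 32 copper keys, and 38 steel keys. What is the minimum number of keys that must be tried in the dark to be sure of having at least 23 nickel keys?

The worst case draws every non-nickel key first: 47 + 4 + 27 + 32 + 38 = 148.
The next 23 draws are then forced to be nickel, giving 148 + 23 = 171.

171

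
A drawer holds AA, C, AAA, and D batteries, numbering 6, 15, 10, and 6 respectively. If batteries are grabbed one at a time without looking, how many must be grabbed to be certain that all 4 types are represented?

The hardest type to obtain is AA: we could draw every other battery first — 37 − 6 = 31 batteries — without a single AA one.
The next draw must be AA, so 31 + 1 = 32.

32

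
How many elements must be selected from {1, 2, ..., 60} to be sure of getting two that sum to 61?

Partition {1, …, 60} into 30 pairs: {1,60}, {2,59}, …, {30,31}.
Choosing 30 integers — say the integers 1 through 30 — takes one from each pair and avoids the property.
Choosing 31 forces two into the same pair by pigeonhole, and those sum to 61. So 31.

31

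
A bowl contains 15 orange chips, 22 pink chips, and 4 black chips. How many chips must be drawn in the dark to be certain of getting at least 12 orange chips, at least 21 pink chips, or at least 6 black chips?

The worst case stops just short of every target: 11 orange, 20 pink, all 4 black — 11 + 20 + 4 = 35 chips.
One more chip must push some color to its target, so 35 + 1 = 36.

36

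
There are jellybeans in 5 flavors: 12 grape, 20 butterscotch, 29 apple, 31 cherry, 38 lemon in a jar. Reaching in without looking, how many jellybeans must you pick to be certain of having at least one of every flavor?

The hardest flavor to obtain is grape: we could draw every other jellybean first — 130 − 12 = 118 jellybeans — without a single grape one.
The next draw must be grape, so 118 + 1 = 119.

119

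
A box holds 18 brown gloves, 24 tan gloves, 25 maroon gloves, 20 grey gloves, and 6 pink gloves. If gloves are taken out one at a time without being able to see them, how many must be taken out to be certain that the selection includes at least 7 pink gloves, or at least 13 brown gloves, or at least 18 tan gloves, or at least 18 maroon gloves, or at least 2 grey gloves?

54

Each of the 5 colors has its own threshold; avoid all of them simultaneously.
The worst case stops just short of every target: 12 brown, 17 tan, 17 maroon, 1 grey, 6 pink — 12 + 17 + 17 + 1 + 6 = 53 gloves.
One more glove must push some color to its target, so 53 + 1 = 54.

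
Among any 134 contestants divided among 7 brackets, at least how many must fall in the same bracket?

20

The 134 contestants fall into 7 brackets.
If each of the 7 brackets held at most 19, the total would be at most 7 × 19 = 133 < 134, a contradiction.
So at least one holds ⌈134/7⌉ = 20.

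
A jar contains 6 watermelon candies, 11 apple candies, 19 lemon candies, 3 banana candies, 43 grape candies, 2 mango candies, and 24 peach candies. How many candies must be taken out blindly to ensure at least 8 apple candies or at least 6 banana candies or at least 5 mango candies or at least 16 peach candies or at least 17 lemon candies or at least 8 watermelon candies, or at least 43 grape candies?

92

Each of the 7 flavors has its own threshold; avoid all of them simultaneously.
The worst case stops just short of every target: all 6 watermelon, 7 apple, 16 lemon, all 3 banana, 42 grape, all 2 mango, 15 peach — 6 + 7 + 16 + 3 + 42 + 2 + 15 = 91 candies.
One more candy must push some flavor to its target, so 91 + 1 = 92.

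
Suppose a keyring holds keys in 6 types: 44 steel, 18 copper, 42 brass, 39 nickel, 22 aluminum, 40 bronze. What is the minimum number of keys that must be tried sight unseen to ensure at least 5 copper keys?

192

The worst case draws every non-copper key first: 44 + 42 + 39 + 22 + 40 = 187.
The next 5 draws are then forced to be copper, giving 187 + 5 = 192.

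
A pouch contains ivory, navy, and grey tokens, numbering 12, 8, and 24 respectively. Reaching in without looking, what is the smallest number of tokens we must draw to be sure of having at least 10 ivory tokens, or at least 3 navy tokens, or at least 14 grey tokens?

25

The worst case stops just short of every target: 9 ivory, 2 navy, 13 grey — 9 + 2 + 13 = 24 tokens.
One more token must push some color to its target, so 24 + 1 = 25.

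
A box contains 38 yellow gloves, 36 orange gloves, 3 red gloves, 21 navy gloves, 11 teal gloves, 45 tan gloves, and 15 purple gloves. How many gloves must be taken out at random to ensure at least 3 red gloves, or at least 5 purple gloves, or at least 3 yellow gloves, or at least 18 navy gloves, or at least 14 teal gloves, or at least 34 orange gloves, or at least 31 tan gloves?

The worst case stops just short of every target: 2 yellow, 33 orange, 2 red, 17 navy, all 11 teal, 30 tan, 4 purple — 2 + 33 + 2 + 17 + 11 + 30 + 4 = 99 gloves.
One more glove must push some color to its target, so 99 + 1 = 100.

100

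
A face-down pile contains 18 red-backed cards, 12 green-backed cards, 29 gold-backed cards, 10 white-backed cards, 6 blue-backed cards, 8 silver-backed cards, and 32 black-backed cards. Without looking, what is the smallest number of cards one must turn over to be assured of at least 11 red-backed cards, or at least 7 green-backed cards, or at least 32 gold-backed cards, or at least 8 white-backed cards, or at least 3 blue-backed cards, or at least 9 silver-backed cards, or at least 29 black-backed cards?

Each of the 7 back colors has its own threshold; avoid all of them simultaneously.
The worst case stops just short of every target: 10 red-backed, 6 green-backed, all 29 gold-backed, 7 white-backed, 2 blue-backed, 8 silver-backed, 28 black-backed — 10 + 6 + 29 + 7 + 2 + 8 + 28 = 90 cards.
One more card must push some back color to its target, so 90 + 1 = 91.

91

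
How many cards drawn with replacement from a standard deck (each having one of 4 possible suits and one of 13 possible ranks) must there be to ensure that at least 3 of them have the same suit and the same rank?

105

There are 4 × 13 = 52 (suit, rank) combinations acting as pigeonholes.
With 52 × 2 = 104 cards drawn with replacement from a standard deck we could place exactly 2 in each, with no (suit, rank) pair reaching 3.
One more forces some (suit, rank) pair to hold 3, so 104 + 1 = 105.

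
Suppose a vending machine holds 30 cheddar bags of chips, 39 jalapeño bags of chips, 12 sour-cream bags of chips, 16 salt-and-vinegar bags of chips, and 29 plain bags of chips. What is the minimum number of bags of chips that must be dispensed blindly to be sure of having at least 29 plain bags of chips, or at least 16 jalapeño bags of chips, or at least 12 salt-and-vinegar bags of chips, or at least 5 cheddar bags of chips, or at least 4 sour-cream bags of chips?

62

Each of the 5 flavors has its own threshold; avoid all of them simultaneously.
The worst case stops just short of every target: 4 cheddar, 15 jalapeño, 3 sour-cream, 11 salt-and-vinegar, 28 plain — 4 + 15 + 3 + 11 + 28 = 61 bags of chips.
One more bag of chips must push some flavor to its target, so 61 + 1 = 62.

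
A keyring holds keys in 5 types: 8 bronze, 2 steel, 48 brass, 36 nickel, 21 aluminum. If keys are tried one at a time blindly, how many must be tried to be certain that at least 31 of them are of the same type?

In the worst case we take at most 30 of each type, but all 8 bronze, all 2 steel, and all 21 aluminum (fewer than 30), giving 8 + 2 + 30 + 30 + 21 = 91.
One more key then forces some type to 31, so 91 + 1 = 92.

92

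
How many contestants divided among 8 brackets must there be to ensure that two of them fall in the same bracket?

There are 8 brackets acting as pigeonholes.
With 8 contestants we could place one in each, avoiding any repeat.
One more forces some class to hold 2, so 8 + 1 = 9.

9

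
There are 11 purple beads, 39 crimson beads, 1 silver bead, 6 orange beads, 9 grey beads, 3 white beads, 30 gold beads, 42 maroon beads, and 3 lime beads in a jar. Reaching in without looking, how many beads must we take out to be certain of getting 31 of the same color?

In the worst case we take at most 30 of each color, but all 11 purple, all 1 silver, all 6 orange, all 9 grey, all 3 white, and all 3 lime (fewer than 30), giving 11 + 30 + 1 + 6 + 9 + 3 + 30 + 30 + 3 = 123.
One more bead then forces some color to 31, so 123 + 1 = 124.

124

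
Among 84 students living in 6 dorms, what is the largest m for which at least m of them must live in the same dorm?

The 84 students fall into 6 dorms.
If each of the 6 dorms held at most 13, the total would be at most 6 × 13 = 78 < 84, a contradiction.
So at least one holds ⌈84/6⌉ = 14.

14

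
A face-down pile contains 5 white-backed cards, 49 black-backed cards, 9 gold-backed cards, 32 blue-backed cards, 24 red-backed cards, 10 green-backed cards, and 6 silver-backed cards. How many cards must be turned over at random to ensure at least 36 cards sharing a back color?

122

In the worst case we take at most 35 of each back color, but all 5 white-backed, all 9 gold-backed, all 32 blue-backed, all 24 red-backed, all 10 green-backed, and all 6 silver-backed (fewer than 35), giving 5 + 35 + 9 + 32 + 24 + 10 + 6 = 121.
One more card then forces some back color to 36, so 121 + 1 = 122.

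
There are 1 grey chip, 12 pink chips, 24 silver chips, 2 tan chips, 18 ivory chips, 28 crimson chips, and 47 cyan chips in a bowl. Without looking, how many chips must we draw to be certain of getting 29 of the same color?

In the worst case we take at most 28 of each color, but all 1 grey, all 12 pink, all 24 silver, all 2 tan, and all 18 ivory (fewer than 28), giving 1 + 12 + 24 + 2 + 18 + 28 + 28 = 113.
One more chip then forces some color to 29, so 113 + 1 = 114.

114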